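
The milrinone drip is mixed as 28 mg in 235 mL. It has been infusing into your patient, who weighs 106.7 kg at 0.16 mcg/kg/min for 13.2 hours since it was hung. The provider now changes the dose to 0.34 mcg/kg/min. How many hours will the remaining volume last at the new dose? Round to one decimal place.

6.7 hours

Initial rate:
Dose = 0.16 mcg/kg/min × 106.7 kg = 17.072 mcg/min
17.072 mcg/min × 60 min/hr = 1024.32 mcg/hr
Concentration = 28 mg ÷ 235 mL = 0.1191489 mg/mL = 119.1489 mcg/mL
Rate = 1024.32 mcg/hr ÷ 119.1489 mcg/mL = 8.596971 mL/hr
Volume infused so far = 8.596971 mL/hr × 13.2 hr = 113.48 mL
Volume remaining = 235 − 113.48 = 121.52 mL
New rate:
Dose = 0.34 mcg/kg/min × 106.7 kg = 36.278 mcg/min
36.278 mcg/min × 60 min/hr = 2176.68 mcg/hr
Rate = 2176.68 mcg/hr ÷ 119.1489 mcg/mL = 18.26856 mL/hr
Time remaining = 121.52 mL ÷ 18.26856 mL/hr = 6.651862 hr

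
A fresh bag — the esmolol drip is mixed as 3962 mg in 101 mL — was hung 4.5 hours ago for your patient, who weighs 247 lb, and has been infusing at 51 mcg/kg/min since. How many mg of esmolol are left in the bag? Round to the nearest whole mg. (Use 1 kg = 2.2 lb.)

2416 mg

Weight = 247 lb ÷ 2.2 lb/kg = 112.2727 kg
Dose = 51 mcg/kg/min × 112.2727 kg = 5725.909 mcg/min
5725.909 mcg/min × 60 min/hr = 343554.5 mcg/hr
Concentration = 3962 mg ÷ 101 mL = 39.22772 mg/mL = 39227.72 mcg/mL
Rate = 343554.5 mcg/hr ÷ 39227.72 mcg/mL = 8.757953 mL/hr
Volume infused = 8.757953 mL/hr × 4.5 hr = 39.41079 mL
Volume remaining = 101 − 39.41079 = 61.58921 mL
Drug remaining = 61.58921 mL × 39227.72 mcg/mL = 2416005 mcg = 2416.005 mg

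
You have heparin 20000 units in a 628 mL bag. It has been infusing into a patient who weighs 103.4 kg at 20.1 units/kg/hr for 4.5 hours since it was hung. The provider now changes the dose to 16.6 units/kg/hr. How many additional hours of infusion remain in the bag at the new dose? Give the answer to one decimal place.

Initial rate:
Dose = 20.1 units/kg/hr × 103.4 kg = 2078.34 units/hr
Concentration = 20000 units ÷ 628 mL = 31.84713 units/mL
Rate = 2078.34 units/hr ÷ 31.84713 units/mL = 65.25988 mL/hr
Volume infused so far = 65.25988 mL/hr × 4.5 hr = 293.6694 mL
Volume remaining = 628 − 293.6694 = 334.3306 mL
New rate:
Dose = 16.6 units/kg/hr × 103.4 kg = 1716.44 units/hr
Rate = 1716.44 units/hr ÷ 31.84713 units/mL = 53.89622 mL/hr
Time remaining = 334.3306 mL ÷ 53.89622 mL/hr = 6.203229 hr

6.2 hours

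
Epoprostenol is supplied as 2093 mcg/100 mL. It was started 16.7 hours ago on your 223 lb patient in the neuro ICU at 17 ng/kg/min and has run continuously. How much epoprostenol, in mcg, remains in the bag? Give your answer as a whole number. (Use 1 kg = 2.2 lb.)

Weight = 223 lb ÷ 2.2 lb/kg = 101.3636 kg
Dose = 17 ng/kg/min × 101.3636 kg = 1723.182 ng/min
1723.182 ng/min × 60 min/hr = 103390.9 ng/hr
Concentration = 2093 mcg ÷ 100 mL = 20.93 mcg/mL = 20930 ng/mL
Rate = 103390.9 ng/hr ÷ 20930 ng/mL = 4.939843 mL/hr
Volume infused = 4.939843 mL/hr × 16.7 hr = 82.49537 mL
Volume remaining = 100 − 82.49537 = 17.50463 mL
Drug remaining = 17.50463 mL × 20930 ng/mL = 366371.8 ng = 366.3718 mcg

366 mcg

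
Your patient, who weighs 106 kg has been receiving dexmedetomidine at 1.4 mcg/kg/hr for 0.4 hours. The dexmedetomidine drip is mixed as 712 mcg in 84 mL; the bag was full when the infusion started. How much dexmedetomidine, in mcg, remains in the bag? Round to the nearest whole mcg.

Dose = 1.4 mcg/kg/hr × 106 kg = 148.4 mcg/hr
Concentration = 712 mcg ÷ 84 mL = 8.47619 mcg/mL
Rate = 148.4 mcg/hr ÷ 8.47619 mcg/mL = 17.50787 mL/hr
Volume infused = 17.50787 mL/hr × 0.4 hr = 7.003146 mL
Volume remaining = 84 − 7.003146 = 76.99685 mL
Drug remaining = 76.99685 mL × 8.47619 mcg/mL = 652.64 mcg

653 mcg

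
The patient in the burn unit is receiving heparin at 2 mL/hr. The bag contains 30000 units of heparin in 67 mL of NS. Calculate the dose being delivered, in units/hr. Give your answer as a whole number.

896 units/hr

Concentration = 30000 units ÷ 67 mL = 447.7612 units/mL
Drug rate = 2 mL/hr × 447.7612 units/mL = 895.5224 units/hr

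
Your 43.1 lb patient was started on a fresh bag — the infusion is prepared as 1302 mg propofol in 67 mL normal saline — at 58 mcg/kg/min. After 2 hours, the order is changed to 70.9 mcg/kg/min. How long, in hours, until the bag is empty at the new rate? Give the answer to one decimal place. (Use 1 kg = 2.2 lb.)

14.0 hours

Initial rate:
Weight = 43.1 lb ÷ 2.2 lb/kg = 19.59091 kg
Dose = 58 mcg/kg/min × 19.59091 kg = 1136.273 mcg/min
1136.273 mcg/min × 60 min/hr = 68176.36 mcg/hr
Concentration = 1302 mg ÷ 67 mL = 19.43284 mg/mL = 19432.84 mcg/mL
Rate = 68176.36 mcg/hr ÷ 19432.84 mcg/mL = 3.508307 mL/hr
Volume infused so far = 3.508307 mL/hr × 2 hr = 7.016615 mL
Volume remaining = 67 − 7.016615 = 59.98339 mL
New rate:
Dose = 70.9 mcg/kg/min × 19.59091 kg = 1388.995 mcg/min
1388.995 mcg/min × 60 min/hr = 83339.73 mcg/hr
Rate = 83339.73 mcg/hr ÷ 19432.84 mcg/mL = 4.288603 mL/hr
Time remaining = 59.98339 mL ÷ 4.288603 mL/hr = 13.98669 hr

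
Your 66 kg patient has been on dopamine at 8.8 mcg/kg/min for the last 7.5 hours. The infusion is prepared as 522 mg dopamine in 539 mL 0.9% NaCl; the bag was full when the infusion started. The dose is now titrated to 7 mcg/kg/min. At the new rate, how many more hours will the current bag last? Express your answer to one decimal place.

Initial rate:
Dose = 8.8 mcg/kg/min × 66 kg = 580.8 mcg/min
580.8 mcg/min × 60 min/hr = 34848 mcg/hr
Concentration = 522 mg ÷ 539 mL = 0.9684601 mg/mL = 968.4601 mcg/mL
Rate = 34848 mcg/hr ÷ 968.4601 mcg/mL = 35.9829 mL/hr
Volume infused so far = 35.9829 mL/hr × 7.5 hr = 269.8717 mL
Volume remaining = 539 − 269.8717 = 269.1283 mL
New rate:
Dose = 7 mcg/kg/min × 66 kg = 462 mcg/min
462 mcg/min × 60 min/hr = 27720 mcg/hr
Rate = 27720 mcg/hr ÷ 968.4601 mcg/mL = 28.62276 mL/hr
Time remaining = 269.1283 mL ÷ 28.62276 mL/hr = 9.402597 hr

9.4 hours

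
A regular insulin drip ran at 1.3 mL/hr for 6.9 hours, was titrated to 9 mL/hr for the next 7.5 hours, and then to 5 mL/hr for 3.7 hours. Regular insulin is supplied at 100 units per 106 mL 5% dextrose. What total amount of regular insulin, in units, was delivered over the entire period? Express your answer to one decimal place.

Concentration = 100 units ÷ 106 mL = 0.9433962 units/mL
Stage 1: 1.3 mL/hr × 6.9 hr = 8.97 mL → 8.97 mL × 0.9433962 units/mL = 8.462264 units
Stage 2: 9 mL/hr × 7.5 hr = 67.5 mL → 67.5 mL × 0.9433962 units/mL = 63.67925 units
Stage 3: 5 mL/hr × 3.7 hr = 18.5 mL → 18.5 mL × 0.9433962 units/mL = 17.45283 units
Total = 8.462264 + 63.67925 + 17.45283 = 89.59434 units

89.6 units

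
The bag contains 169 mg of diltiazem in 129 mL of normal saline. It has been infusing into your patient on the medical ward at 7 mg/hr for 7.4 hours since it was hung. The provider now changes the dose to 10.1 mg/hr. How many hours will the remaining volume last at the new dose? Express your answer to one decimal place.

Initial rate:
Concentration = 169 mg ÷ 129 mL = 1.310078 mg/mL
Rate = 7 mg/hr ÷ 1.310078 mg/mL = 5.343195 mL/hr
Volume infused so far = 5.343195 mL/hr × 7.4 hr = 39.53964 mL
Volume remaining = 129 − 39.53964 = 89.46036 mL
New rate:
Rate = 10.1 mg/hr ÷ 1.310078 mg/mL = 7.709467 mL/hr
Time remaining = 89.46036 mL ÷ 7.709467 mL/hr = 11.60396 hr

11.6 hours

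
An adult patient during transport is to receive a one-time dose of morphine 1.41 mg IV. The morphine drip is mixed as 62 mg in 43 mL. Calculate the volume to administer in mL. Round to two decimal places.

Concentration = 62 mg ÷ 43 mL = 1.44186 mg/mL
Volume = 1.41 mg ÷ 1.44186 mg/mL = 0.9779032 mL

0.98 mL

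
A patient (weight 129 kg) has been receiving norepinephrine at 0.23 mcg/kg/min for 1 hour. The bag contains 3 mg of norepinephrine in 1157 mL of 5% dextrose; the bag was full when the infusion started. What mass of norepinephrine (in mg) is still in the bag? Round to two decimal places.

Dose = 0.23 mcg/kg/min × 129 kg = 29.67 mcg/min
29.67 mcg/min × 60 min/hr = 1780.2 mcg/hr
Concentration = 3 mg ÷ 1157 mL = 0.002592913 mg/mL = 2.592913 mcg/mL
Rate = 1780.2 mcg/hr ÷ 2.592913 mcg/mL = 686.5638 mL/hr
Volume infused = 686.5638 mL/hr × 1 hr = 686.5638 mL
Volume remaining = 1157 − 686.5638 = 470.4362 mL
Drug remaining = 470.4362 mL × 2.592913 mcg/mL = 1219.8 mcg = 1.2198 mg

1.22 mg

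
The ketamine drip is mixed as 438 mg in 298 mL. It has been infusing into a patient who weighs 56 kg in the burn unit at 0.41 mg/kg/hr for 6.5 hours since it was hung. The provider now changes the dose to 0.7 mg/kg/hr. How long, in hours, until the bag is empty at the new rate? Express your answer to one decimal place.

Initial rate:
Dose = 0.41 mg/kg/hr × 56 kg = 22.96 mg/hr
Concentration = 438 mg ÷ 298 mL = 1.469799 mg/mL
Rate = 22.96 mg/hr ÷ 1.469799 mg/mL = 15.62119 mL/hr
Volume infused so far = 15.62119 mL/hr × 6.5 hr = 101.5377 mL
Volume remaining = 298 − 101.5377 = 196.4623 mL
New rate:
Dose = 0.7 mg/kg/hr × 56 kg = 39.2 mg/hr
Rate = 39.2 mg/hr ÷ 1.469799 mg/mL = 26.67032 mL/hr
Time remaining = 196.4623 mL ÷ 26.67032 mL/hr = 7.366327 hr

7.4 hours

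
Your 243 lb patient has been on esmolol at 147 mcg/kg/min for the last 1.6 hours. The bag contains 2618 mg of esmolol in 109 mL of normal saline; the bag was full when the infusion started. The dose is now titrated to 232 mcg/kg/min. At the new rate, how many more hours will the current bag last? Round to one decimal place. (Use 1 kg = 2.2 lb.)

Initial rate:
Weight = 243 lb ÷ 2.2 lb/kg = 110.4545 kg
Dose = 147 mcg/kg/min × 110.4545 kg = 16236.82 mcg/min
16236.82 mcg/min × 60 min/hr = 974209.1 mcg/hr
Concentration = 2618 mg ÷ 109 mL = 24.01835 mg/mL = 24018.35 mcg/mL
Rate = 974209.1 mcg/hr ÷ 24018.35 mcg/mL = 40.56104 mL/hr
Volume infused so far = 40.56104 mL/hr × 1.6 hr = 64.89766 mL
Volume remaining = 109 − 64.89766 = 44.10234 mL
New rate:
Dose = 232 mcg/kg/min × 110.4545 kg = 25625.45 mcg/min
25625.45 mcg/min × 60 min/hr = 1537527 mcg/hr
Rate = 1537527 mcg/hr ÷ 24018.35 mcg/mL = 64.0147 mL/hr
Time remaining = 44.10234 mL ÷ 64.0147 mL/hr = 0.6889409 hr

0.7 hours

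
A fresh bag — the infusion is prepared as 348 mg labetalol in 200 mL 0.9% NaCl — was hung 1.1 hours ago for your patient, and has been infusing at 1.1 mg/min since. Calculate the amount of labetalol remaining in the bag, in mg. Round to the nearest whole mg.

275 mg

1.1 mg/min × 60 min/hr = 66 mg/hr
Concentration = 348 mg ÷ 200 mL = 1.74 mg/mL
Rate = 66 mg/hr ÷ 1.74 mg/mL = 37.93103 mL/hr
Volume infused = 37.93103 mL/hr × 1.1 hr = 41.72414 mL
Volume remaining = 200 − 41.72414 = 158.2759 mL
Drug remaining = 158.2759 mL × 1.74 mg/mL = 275.4 mg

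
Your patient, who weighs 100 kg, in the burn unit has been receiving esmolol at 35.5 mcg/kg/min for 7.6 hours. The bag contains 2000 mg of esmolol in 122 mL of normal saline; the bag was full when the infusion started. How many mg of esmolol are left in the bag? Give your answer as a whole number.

Dose = 35.5 mcg/kg/min × 100 kg = 3550 mcg/min
3550 mcg/min × 60 min/hr = 213000 mcg/hr
Concentration = 2000 mg ÷ 122 mL = 16.39344 mg/mL = 16393.44 mcg/mL
Rate = 213000 mcg/hr ÷ 16393.44 mcg/mL = 12.993 mL/hr
Volume infused = 12.993 mL/hr × 7.6 hr = 98.7468 mL
Volume remaining = 122 − 98.7468 = 23.2532 mL
Drug remaining = 23.2532 mL × 16393.44 mcg/mL = 381200 mcg = 381.2 mg

381 mg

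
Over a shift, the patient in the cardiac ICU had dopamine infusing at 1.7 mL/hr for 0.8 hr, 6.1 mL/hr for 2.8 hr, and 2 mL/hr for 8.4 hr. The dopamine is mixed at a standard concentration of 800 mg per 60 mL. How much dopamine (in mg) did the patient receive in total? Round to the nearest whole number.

470 mg

Concentration = 800 mg ÷ 60 mL = 13.33333 mg/mL
Stage 1: 1.7 mL/hr × 0.8 hr = 1.36 mL → 1.36 mL × 13.33333 mg/mL = 18.13333 mg
Stage 2: 6.1 mL/hr × 2.8 hr = 17.08 mL → 17.08 mL × 13.33333 mg/mL = 227.7333 mg
Stage 3: 2 mL/hr × 8.4 hr = 16.8 mL → 16.8 mL × 13.33333 mg/mL = 224 mg
Total = 18.13333 + 227.7333 + 224 = 469.8667 mg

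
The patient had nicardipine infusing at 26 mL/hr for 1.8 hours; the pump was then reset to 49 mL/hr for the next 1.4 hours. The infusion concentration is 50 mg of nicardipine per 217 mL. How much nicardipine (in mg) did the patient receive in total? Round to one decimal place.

26.6 mg

Concentration = 50 mg ÷ 217 mL = 0.2304147 mg/mL
Stage 1: 26 mL/hr × 1.8 hr = 46.8 mL → 46.8 mL × 0.2304147 mg/mL = 10.78341 mg
Stage 2: 49 mL/hr × 1.4 hr = 68.6 mL → 68.6 mL × 0.2304147 mg/mL = 15.80645 mg
Total = 10.78341 + 15.80645 = 26.58986 mg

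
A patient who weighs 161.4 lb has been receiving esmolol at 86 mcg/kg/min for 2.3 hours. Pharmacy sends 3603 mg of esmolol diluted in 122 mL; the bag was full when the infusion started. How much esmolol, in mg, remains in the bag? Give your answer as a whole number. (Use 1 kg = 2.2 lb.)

Weight = 161.4 lb ÷ 2.2 lb/kg = 73.36364 kg
Dose = 86 mcg/kg/min × 73.36364 kg = 6309.273 mcg/min
6309.273 mcg/min × 60 min/hr = 378556.4 mcg/hr
Concentration = 3603 mg ÷ 122 mL = 29.53279 mg/mL = 29532.79 mcg/mL
Rate = 378556.4 mcg/hr ÷ 29532.79 mcg/mL = 12.81817 mL/hr
Volume infused = 12.81817 mL/hr × 2.3 hr = 29.4818 mL
Volume remaining = 122 − 29.4818 = 92.5182 mL
Drug remaining = 92.5182 mL × 29532.79 mcg/mL = 2732320 mcg = 2732.32 mg

2732 mg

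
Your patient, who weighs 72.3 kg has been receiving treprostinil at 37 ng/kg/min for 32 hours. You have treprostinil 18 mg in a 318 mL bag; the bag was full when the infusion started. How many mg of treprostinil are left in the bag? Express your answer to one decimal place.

12.9 mg

Dose = 37 ng/kg/min × 72.3 kg = 2675.1 ng/min
2675.1 ng/min × 60 min/hr = 160506 ng/hr
Concentration = 18 mg ÷ 318 mL = 0.05660377 mg/mL = 56603.77 ng/mL
Rate = 160506 ng/hr ÷ 56603.77 ng/mL = 2.835606 mL/hr
Volume infused = 2.835606 mL/hr × 32 hr = 90.73939 mL
Volume remaining = 318 − 90.73939 = 227.2606 mL
Drug remaining = 227.2606 mL × 56603.77 ng/mL = 12863808 ng = 12.86381 mg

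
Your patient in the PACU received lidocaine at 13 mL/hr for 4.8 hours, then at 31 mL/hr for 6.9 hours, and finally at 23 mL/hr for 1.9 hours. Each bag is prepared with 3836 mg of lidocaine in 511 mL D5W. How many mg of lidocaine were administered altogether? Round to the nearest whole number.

2402 mg

Concentration = 3836 mg ÷ 511 mL = 7.506849 mg/mL
Stage 1: 13 mL/hr × 4.8 hr = 62.4 mL → 62.4 mL × 7.506849 mg/mL = 468.4274 mg
Stage 2: 31 mL/hr × 6.9 hr = 213.9 mL → 213.9 mL × 7.506849 mg/mL = 1605.715 mg
Stage 3: 23 mL/hr × 1.9 hr = 43.7 mL → 43.7 mL × 7.506849 mg/mL = 328.0493 mg
Total = 468.4274 + 1605.715 + 328.0493 = 2402.192 mg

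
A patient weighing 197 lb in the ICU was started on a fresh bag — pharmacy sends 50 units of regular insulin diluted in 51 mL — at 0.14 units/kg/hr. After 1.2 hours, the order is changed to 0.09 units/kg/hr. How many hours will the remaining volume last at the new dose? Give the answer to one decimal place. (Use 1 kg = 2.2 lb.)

4.3 hours

Initial rate:
Weight = 197 lb ÷ 2.2 lb/kg = 89.54545 kg
Dose = 0.14 units/kg/hr × 89.54545 kg = 12.53636 units/hr
Concentration = 50 units ÷ 51 mL = 0.9803922 units/mL
Rate = 12.53636 units/hr ÷ 0.9803922 units/mL = 12.78709 mL/hr
Volume infused so far = 12.78709 mL/hr × 1.2 hr = 15.34451 mL
Volume remaining = 51 − 15.34451 = 35.65549 mL
New rate:
Dose = 0.09 units/kg/hr × 89.54545 kg = 8.059091 units/hr
Rate = 8.059091 units/hr ÷ 0.9803922 units/mL = 8.220273 mL/hr
Time remaining = 35.65549 mL ÷ 8.220273 mL/hr = 4.337507 hr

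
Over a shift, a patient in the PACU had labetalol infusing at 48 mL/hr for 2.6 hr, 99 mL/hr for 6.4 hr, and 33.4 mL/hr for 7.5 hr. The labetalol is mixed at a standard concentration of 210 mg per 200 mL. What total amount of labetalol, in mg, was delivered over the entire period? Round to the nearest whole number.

1059 mg

Concentration = 210 mg ÷ 200 mL = 1.05 mg/mL
Stage 1: 48 mL/hr × 2.6 hr = 124.8 mL → 124.8 mL × 1.05 mg/mL = 131.04 mg
Stage 2: 99 mL/hr × 6.4 hr = 633.6 mL → 633.6 mL × 1.05 mg/mL = 665.28 mg
Stage 3: 33.4 mL/hr × 7.5 hr = 250.5 mL → 250.5 mL × 1.05 mg/mL = 263.025 mg
Total = 131.04 + 665.28 + 263.025 = 1059.345 mg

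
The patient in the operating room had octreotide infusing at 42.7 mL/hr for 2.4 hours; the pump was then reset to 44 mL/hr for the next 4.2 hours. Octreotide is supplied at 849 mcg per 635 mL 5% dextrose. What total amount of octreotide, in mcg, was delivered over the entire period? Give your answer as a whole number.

384 mcg

Concentration = 849 mcg ÷ 635 mL = 1.337008 mcg/mL
Stage 1: 42.7 mL/hr × 2.4 hr = 102.48 mL → 102.48 mL × 1.337008 mcg/mL = 137.0166 mcg
Stage 2: 44 mL/hr × 4.2 hr = 184.8 mL → 184.8 mL × 1.337008 mcg/mL = 247.0791 mcg
Total = 137.0166 + 247.0791 = 384.0956 mcg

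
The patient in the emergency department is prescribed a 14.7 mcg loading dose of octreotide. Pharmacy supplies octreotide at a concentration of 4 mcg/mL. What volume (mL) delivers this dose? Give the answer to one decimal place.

Volume = 14.7 mcg ÷ 4 mcg/mL = 3.675 mL

3.7 mL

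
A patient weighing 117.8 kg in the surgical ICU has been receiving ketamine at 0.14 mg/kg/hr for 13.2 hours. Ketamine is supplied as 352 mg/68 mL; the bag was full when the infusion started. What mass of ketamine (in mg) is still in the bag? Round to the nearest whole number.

Dose = 0.14 mg/kg/hr × 117.8 kg = 16.492 mg/hr
Concentration = 352 mg ÷ 68 mL = 5.176471 mg/mL
Rate = 16.492 mg/hr ÷ 5.176471 mg/mL = 3.185955 mL/hr
Volume infused = 3.185955 mL/hr × 13.2 hr = 42.0546 mL
Volume remaining = 68 − 42.0546 = 25.9454 mL
Drug remaining = 25.9454 mL × 5.176471 mg/mL = 134.3056 mg

134 mg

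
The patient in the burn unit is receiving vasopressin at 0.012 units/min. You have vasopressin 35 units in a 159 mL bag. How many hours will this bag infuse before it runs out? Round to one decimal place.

0.012 units/min × 60 min/hr = 0.72 units/hr
Concentration = 35 units ÷ 159 mL = 0.2201258 units/mL
Rate = 0.72 units/hr ÷ 0.2201258 units/mL = 3.270857 mL/hr
Duration = 159 mL ÷ 3.270857 mL/hr = 48.61111 hr

48.6 hours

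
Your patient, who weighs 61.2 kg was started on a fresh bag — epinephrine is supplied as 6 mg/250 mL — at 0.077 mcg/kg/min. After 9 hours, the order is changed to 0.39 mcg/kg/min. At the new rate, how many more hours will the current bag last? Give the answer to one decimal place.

2.4 hours

Initial rate:
Dose = 0.077 mcg/kg/min × 61.2 kg = 4.7124 mcg/min
4.7124 mcg/min × 60 min/hr = 282.744 mcg/hr
Concentration = 6 mg ÷ 250 mL = 0.024 mg/mL = 24 mcg/mL
Rate = 282.744 mcg/hr ÷ 24 mcg/mL = 11.781 mL/hr
Volume infused so far = 11.781 mL/hr × 9 hr = 106.029 mL
Volume remaining = 250 − 106.029 = 143.971 mL
New rate:
Dose = 0.39 mcg/kg/min × 61.2 kg = 23.868 mcg/min
23.868 mcg/min × 60 min/hr = 1432.08 mcg/hr
Rate = 1432.08 mcg/hr ÷ 24 mcg/mL = 59.67 mL/hr
Time remaining = 143.971 mL ÷ 59.67 mL/hr = 2.412787 hr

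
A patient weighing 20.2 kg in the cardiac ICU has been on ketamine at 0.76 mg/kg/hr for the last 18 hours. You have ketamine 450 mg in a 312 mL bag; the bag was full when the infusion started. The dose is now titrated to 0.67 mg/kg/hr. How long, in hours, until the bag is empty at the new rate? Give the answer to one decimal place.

12.8 hours

Initial rate:
Dose = 0.76 mg/kg/hr × 20.2 kg = 15.352 mg/hr
Concentration = 450 mg ÷ 312 mL = 1.442308 mg/mL
Rate = 15.352 mg/hr ÷ 1.442308 mg/mL = 10.64405 mL/hr
Volume infused so far = 10.64405 mL/hr × 18 hr = 191.593 mL
Volume remaining = 312 − 191.593 = 120.407 mL
New rate:
Dose = 0.67 mg/kg/hr × 20.2 kg = 13.534 mg/hr
Rate = 13.534 mg/hr ÷ 1.442308 mg/mL = 9.383573 mL/hr
Time remaining = 120.407 mL ÷ 9.383573 mL/hr = 12.83168 hr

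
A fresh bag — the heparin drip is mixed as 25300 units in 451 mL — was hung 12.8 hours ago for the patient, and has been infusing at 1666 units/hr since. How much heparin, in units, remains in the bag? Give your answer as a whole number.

Concentration = 25300 units ÷ 451 mL = 56.09756 units/mL
Rate = 1666 units/hr ÷ 56.09756 units/mL = 29.69826 mL/hr
Volume infused = 29.69826 mL/hr × 12.8 hr = 380.1377 mL
Volume remaining = 451 − 380.1377 = 70.86226 mL
Drug remaining = 70.86226 mL × 56.09756 units/mL = 3975.2 units

3975 units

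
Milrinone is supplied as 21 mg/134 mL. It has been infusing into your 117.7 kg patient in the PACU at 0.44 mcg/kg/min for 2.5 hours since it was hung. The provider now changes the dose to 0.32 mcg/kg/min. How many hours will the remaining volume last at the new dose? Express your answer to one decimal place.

Initial rate:
Dose = 0.44 mcg/kg/min × 117.7 kg = 51.788 mcg/min
51.788 mcg/min × 60 min/hr = 3107.28 mcg/hr
Concentration = 21 mg ÷ 134 mL = 0.1567164 mg/mL = 156.7164 mcg/mL
Rate = 3107.28 mcg/hr ÷ 156.7164 mcg/mL = 19.82741 mL/hr
Volume infused so far = 19.82741 mL/hr × 2.5 hr = 49.56851 mL
Volume remaining = 134 − 49.56851 = 84.43149 mL
New rate:
Dose = 0.32 mcg/kg/min × 117.7 kg = 37.664 mcg/min
37.664 mcg/min × 60 min/hr = 2259.84 mcg/hr
Rate = 2259.84 mcg/hr ÷ 156.7164 mcg/mL = 14.41993 mL/hr
Time remaining = 84.43149 mL ÷ 14.41993 mL/hr = 5.855193 hr

5.9 hours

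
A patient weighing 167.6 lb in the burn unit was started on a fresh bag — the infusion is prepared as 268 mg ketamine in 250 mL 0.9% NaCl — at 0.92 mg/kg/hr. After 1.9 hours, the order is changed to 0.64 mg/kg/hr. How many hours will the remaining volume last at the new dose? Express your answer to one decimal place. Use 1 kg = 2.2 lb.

Initial rate:
Weight = 167.6 lb ÷ 2.2 lb/kg = 76.18182 kg
Dose = 0.92 mg/kg/hr × 76.18182 kg = 70.08727 mg/hr
Concentration = 268 mg ÷ 250 mL = 1.072 mg/mL
Rate = 70.08727 mg/hr ÷ 1.072 mg/mL = 65.37992 mL/hr
Volume infused so far = 65.37992 mL/hr × 1.9 hr = 124.2218 mL
Volume remaining = 250 − 124.2218 = 125.7782 mL
New rate:
Dose = 0.64 mg/kg/hr × 76.18182 kg = 48.75636 mg/hr
Rate = 48.75636 mg/hr ÷ 1.072 mg/mL = 45.48168 mL/hr
Time remaining = 125.7782 mL ÷ 45.48168 mL/hr = 2.765468 hr

2.8 hours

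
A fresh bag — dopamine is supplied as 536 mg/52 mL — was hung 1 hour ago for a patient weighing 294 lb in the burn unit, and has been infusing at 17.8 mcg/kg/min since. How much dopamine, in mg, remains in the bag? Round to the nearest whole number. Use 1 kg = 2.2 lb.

393 mg

Weight = 294 lb ÷ 2.2 lb/kg = 133.6364 kg
Dose = 17.8 mcg/kg/min × 133.6364 kg = 2378.727 mcg/min
2378.727 mcg/min × 60 min/hr = 142723.6 mcg/hr
Concentration = 536 mg ÷ 52 mL = 10.30769 mg/mL = 10307.69 mcg/mL
Rate = 142723.6 mcg/hr ÷ 10307.69 mcg/mL = 13.84632 mL/hr
Volume infused = 13.84632 mL/hr × 1 hr = 13.84632 mL
Volume remaining = 52 − 13.84632 = 38.15368 mL
Drug remaining = 38.15368 mL × 10307.69 mcg/mL = 393276.4 mcg = 393.2764 mg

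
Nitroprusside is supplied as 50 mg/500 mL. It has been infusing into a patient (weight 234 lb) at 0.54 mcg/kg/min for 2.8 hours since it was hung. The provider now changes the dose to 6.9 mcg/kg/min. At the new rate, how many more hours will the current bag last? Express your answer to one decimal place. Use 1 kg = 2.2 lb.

0.9 hours

Initial rate:
Weight = 234 lb ÷ 2.2 lb/kg = 106.3636 kg
Dose = 0.54 mcg/kg/min × 106.3636 kg = 57.43636 mcg/min
57.43636 mcg/min × 60 min/hr = 3446.182 mcg/hr
Concentration = 50 mg ÷ 500 mL = 0.1 mg/mL = 100 mcg/mL
Rate = 3446.182 mcg/hr ÷ 100 mcg/mL = 34.46182 mL/hr
Volume infused so far = 34.46182 mL/hr × 2.8 hr = 96.49309 mL
Volume remaining = 500 − 96.49309 = 403.5069 mL
New rate:
Dose = 6.9 mcg/kg/min × 106.3636 kg = 733.9091 mcg/min
733.9091 mcg/min × 60 min/hr = 44034.55 mcg/hr
Rate = 44034.55 mcg/hr ÷ 100 mcg/mL = 440.3455 mL/hr
Time remaining = 403.5069 mL ÷ 440.3455 mL/hr = 0.9163417 hr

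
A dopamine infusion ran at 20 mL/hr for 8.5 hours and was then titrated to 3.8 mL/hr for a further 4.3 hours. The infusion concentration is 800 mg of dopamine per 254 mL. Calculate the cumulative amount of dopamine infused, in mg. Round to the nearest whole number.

Concentration = 800 mg ÷ 254 mL = 3.149606 mg/mL
Stage 1: 20 mL/hr × 8.5 hr = 170 mL → 170 mL × 3.149606 mg/mL = 535.4331 mg
Stage 2: 3.8 mL/hr × 4.3 hr = 16.34 mL → 16.34 mL × 3.149606 mg/mL = 51.46457 mg
Total = 535.4331 + 51.46457 = 586.8976 mg

587 mg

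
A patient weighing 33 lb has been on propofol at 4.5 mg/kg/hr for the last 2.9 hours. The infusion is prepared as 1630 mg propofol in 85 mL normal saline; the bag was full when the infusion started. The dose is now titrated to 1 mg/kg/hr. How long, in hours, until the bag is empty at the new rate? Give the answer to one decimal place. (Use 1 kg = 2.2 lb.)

Initial rate:
Weight = 33 lb ÷ 2.2 lb/kg = 15 kg
Dose = 4.5 mg/kg/hr × 15 kg = 67.5 mg/hr
Concentration = 1630 mg ÷ 85 mL = 19.17647 mg/mL
Rate = 67.5 mg/hr ÷ 19.17647 mg/mL = 3.519939 mL/hr
Volume infused so far = 3.519939 mL/hr × 2.9 hr = 10.20782 mL
Volume remaining = 85 − 10.20782 = 74.79218 mL
New rate:
Dose = 1 mg/kg/hr × 15 kg = 15 mg/hr
Rate = 15 mg/hr ÷ 19.17647 mg/mL = 0.7822086 mL/hr
Time remaining = 74.79218 mL ÷ 0.7822086 mL/hr = 95.61667 hr

95.6 hours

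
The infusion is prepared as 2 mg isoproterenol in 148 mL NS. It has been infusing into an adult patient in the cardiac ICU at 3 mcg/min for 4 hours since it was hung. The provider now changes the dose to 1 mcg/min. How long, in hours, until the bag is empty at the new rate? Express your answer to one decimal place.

Initial rate:
3 mcg/min × 60 min/hr = 180 mcg/hr
Concentration = 2 mg ÷ 148 mL = 0.01351351 mg/mL = 13.51351 mcg/mL
Rate = 180 mcg/hr ÷ 13.51351 mcg/mL = 13.32 mL/hr
Volume infused so far = 13.32 mL/hr × 4 hr = 53.28 mL
Volume remaining = 148 − 53.28 = 94.72 mL
New rate:
1 mcg/min × 60 min/hr = 60 mcg/hr
Rate = 60 mcg/hr ÷ 13.51351 mcg/mL = 4.44 mL/hr
Time remaining = 94.72 mL ÷ 4.44 mL/hr = 21.33333 hr

21.3 hours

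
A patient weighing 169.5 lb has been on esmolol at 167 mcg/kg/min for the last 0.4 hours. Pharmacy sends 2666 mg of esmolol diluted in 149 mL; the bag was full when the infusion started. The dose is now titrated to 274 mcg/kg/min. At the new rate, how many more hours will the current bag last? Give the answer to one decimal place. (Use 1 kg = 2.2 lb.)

1.9 hours

Initial rate:
Weight = 169.5 lb ÷ 2.2 lb/kg = 77.04545 kg
Dose = 167 mcg/kg/min × 77.04545 kg = 12866.59 mcg/min
12866.59 mcg/min × 60 min/hr = 771995.5 mcg/hr
Concentration = 2666 mg ÷ 149 mL = 17.89262 mg/mL = 17892.62 mcg/mL
Rate = 771995.5 mcg/hr ÷ 17892.62 mcg/mL = 43.14603 mL/hr
Volume infused so far = 43.14603 mL/hr × 0.4 hr = 17.25841 mL
Volume remaining = 149 − 17.25841 = 131.7416 mL
New rate:
Dose = 274 mcg/kg/min × 77.04545 kg = 21110.45 mcg/min
21110.45 mcg/min × 60 min/hr = 1266627 mcg/hr
Rate = 1266627 mcg/hr ÷ 17892.62 mcg/mL = 70.7905 mL/hr
Time remaining = 131.7416 mL ÷ 70.7905 mL/hr = 1.861007 hr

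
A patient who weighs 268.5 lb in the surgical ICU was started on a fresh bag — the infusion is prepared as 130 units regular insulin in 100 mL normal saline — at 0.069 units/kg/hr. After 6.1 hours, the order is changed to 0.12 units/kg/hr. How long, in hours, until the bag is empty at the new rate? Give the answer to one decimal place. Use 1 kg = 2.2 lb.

Initial rate:
Weight = 268.5 lb ÷ 2.2 lb/kg = 122.0455 kg
Dose = 0.069 units/kg/hr × 122.0455 kg = 8.421136 units/hr
Concentration = 130 units ÷ 100 mL = 1.3 units/mL
Rate = 8.421136 units/hr ÷ 1.3 units/mL = 6.477797 mL/hr
Volume infused so far = 6.477797 mL/hr × 6.1 hr = 39.51456 mL
Volume remaining = 100 − 39.51456 = 60.48544 mL
New rate:
Dose = 0.12 units/kg/hr × 122.0455 kg = 14.64545 units/hr
Rate = 14.64545 units/hr ÷ 1.3 units/mL = 11.26573 mL/hr
Time remaining = 60.48544 mL ÷ 11.26573 mL/hr = 5.368974 hr

5.4 hours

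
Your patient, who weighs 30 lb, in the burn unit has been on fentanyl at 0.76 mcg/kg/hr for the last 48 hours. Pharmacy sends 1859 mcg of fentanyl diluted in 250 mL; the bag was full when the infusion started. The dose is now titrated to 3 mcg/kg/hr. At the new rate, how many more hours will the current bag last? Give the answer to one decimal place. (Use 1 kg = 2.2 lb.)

33.3 hours

Initial rate:
Weight = 30 lb ÷ 2.2 lb/kg = 13.63636 kg
Dose = 0.76 mcg/kg/hr × 13.63636 kg = 10.36364 mcg/hr
Concentration = 1859 mcg ÷ 250 mL = 7.436 mcg/mL
Rate = 10.36364 mcg/hr ÷ 7.436 mcg/mL = 1.393711 mL/hr
Volume infused so far = 1.393711 mL/hr × 48 hr = 66.89814 mL
Volume remaining = 250 − 66.89814 = 183.1019 mL
New rate:
Dose = 3 mcg/kg/hr × 13.63636 kg = 40.90909 mcg/hr
Rate = 40.90909 mcg/hr ÷ 7.436 mcg/mL = 5.501492 mL/hr
Time remaining = 183.1019 mL ÷ 5.501492 mL/hr = 33.28222 hr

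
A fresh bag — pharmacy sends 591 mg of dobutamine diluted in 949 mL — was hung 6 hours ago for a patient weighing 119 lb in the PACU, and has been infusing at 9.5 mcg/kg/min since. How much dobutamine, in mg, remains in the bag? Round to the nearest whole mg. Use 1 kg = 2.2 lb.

406 mg

Weight = 119 lb ÷ 2.2 lb/kg = 54.09091 kg
Dose = 9.5 mcg/kg/min × 54.09091 kg = 513.8636 mcg/min
513.8636 mcg/min × 60 min/hr = 30831.82 mcg/hr
Concentration = 591 mg ÷ 949 mL = 0.6227608 mg/mL = 622.7608 mcg/mL
Rate = 30831.82 mcg/hr ÷ 622.7608 mcg/mL = 49.50828 mL/hr
Volume infused = 49.50828 mL/hr × 6 hr = 297.0497 mL
Volume remaining = 949 − 297.0497 = 651.9503 mL
Drug remaining = 651.9503 mL × 622.7608 mcg/mL = 406009.1 mcg = 406.0091 mg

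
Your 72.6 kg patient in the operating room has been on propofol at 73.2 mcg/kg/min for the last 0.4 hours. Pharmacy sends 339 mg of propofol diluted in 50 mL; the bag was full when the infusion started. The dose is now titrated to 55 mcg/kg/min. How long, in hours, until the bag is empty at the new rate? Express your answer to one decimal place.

0.9 hours

Initial rate:
Dose = 73.2 mcg/kg/min × 72.6 kg = 5314.32 mcg/min
5314.32 mcg/min × 60 min/hr = 318859.2 mcg/hr
Concentration = 339 mg ÷ 50 mL = 6.78 mg/mL = 6780 mcg/mL
Rate = 318859.2 mcg/hr ÷ 6780 mcg/mL = 47.02938 mL/hr
Volume infused so far = 47.02938 mL/hr × 0.4 hr = 18.81175 mL
Volume remaining = 50 − 18.81175 = 31.18825 mL
New rate:
Dose = 55 mcg/kg/min × 72.6 kg = 3993 mcg/min
3993 mcg/min × 60 min/hr = 239580 mcg/hr
Rate = 239580 mcg/hr ÷ 6780 mcg/mL = 35.33628 mL/hr
Time remaining = 31.18825 mL ÷ 35.33628 mL/hr = 0.8826126 hr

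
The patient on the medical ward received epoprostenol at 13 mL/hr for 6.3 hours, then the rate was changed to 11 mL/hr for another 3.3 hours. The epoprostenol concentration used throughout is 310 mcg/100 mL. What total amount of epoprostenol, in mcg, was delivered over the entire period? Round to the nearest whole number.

Concentration = 310 mcg ÷ 100 mL = 3.1 mcg/mL
Stage 1: 13 mL/hr × 6.3 hr = 81.9 mL → 81.9 mL × 3.1 mcg/mL = 253.89 mcg
Stage 2: 11 mL/hr × 3.3 hr = 36.3 mL → 36.3 mL × 3.1 mcg/mL = 112.53 mcg
Total = 253.89 + 112.53 = 366.42 mcg

366 mcg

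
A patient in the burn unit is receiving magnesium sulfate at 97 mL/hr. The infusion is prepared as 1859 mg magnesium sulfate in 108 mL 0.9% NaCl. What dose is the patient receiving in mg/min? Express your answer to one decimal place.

Concentration = 1859 mg ÷ 108 mL = 17.21296 mg/mL
Drug rate = 97 mL/hr × 17.21296 mg/mL = 1669.657 mg/hr
1669.657 mg/hr ÷ 60 min/hr = 27.82762 mg/min

27.8 mg/min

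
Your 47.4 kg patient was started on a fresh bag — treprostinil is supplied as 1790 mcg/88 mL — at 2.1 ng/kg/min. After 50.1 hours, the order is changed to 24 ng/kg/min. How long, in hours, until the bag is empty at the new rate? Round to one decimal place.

21.8 hours

Initial rate:
Dose = 2.1 ng/kg/min × 47.4 kg = 99.54 ng/min
99.54 ng/min × 60 min/hr = 5972.4 ng/hr
Concentration = 1790 mcg ÷ 88 mL = 20.34091 mcg/mL = 20340.91 ng/mL
Rate = 5972.4 ng/hr ÷ 20340.91 ng/mL = 0.2936152 mL/hr
Volume infused so far = 0.2936152 mL/hr × 50.1 hr = 14.71012 mL
Volume remaining = 88 − 14.71012 = 73.28988 mL
New rate:
Dose = 24 ng/kg/min × 47.4 kg = 1137.6 ng/min
1137.6 ng/min × 60 min/hr = 68256 ng/hr
Rate = 68256 ng/hr ÷ 20340.91 ng/mL = 3.355602 mL/hr
Time remaining = 73.28988 mL ÷ 3.355602 mL/hr = 21.84105 hr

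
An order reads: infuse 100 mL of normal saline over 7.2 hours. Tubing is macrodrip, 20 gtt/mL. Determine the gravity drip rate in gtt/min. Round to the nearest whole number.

5 gtt/min

100 mL ÷ (7.2 hr × 60 = 432 min) = 0.2314815 mL/min
0.2314815 mL/min × 20 gtt/mL = 4.62963 gtt/min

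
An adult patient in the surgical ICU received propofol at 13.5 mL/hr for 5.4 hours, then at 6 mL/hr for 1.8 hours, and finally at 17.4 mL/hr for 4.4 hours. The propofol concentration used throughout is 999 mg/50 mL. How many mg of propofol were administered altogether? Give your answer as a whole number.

Concentration = 999 mg ÷ 50 mL = 19.98 mg/mL
Stage 1: 13.5 mL/hr × 5.4 hr = 72.9 mL → 72.9 mL × 19.98 mg/mL = 1456.542 mg
Stage 2: 6 mL/hr × 1.8 hr = 10.8 mL → 10.8 mL × 19.98 mg/mL = 215.784 mg
Stage 3: 17.4 mL/hr × 4.4 hr = 76.56 mL → 76.56 mL × 19.98 mg/mL = 1529.669 mg
Total = 1456.542 + 215.784 + 1529.669 = 3201.995 mg

3202 mg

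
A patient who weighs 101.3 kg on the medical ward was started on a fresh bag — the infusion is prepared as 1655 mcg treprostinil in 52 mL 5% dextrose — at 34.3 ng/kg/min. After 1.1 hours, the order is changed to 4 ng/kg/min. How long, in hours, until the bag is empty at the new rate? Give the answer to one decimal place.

Initial rate:
Dose = 34.3 ng/kg/min × 101.3 kg = 3474.59 ng/min
3474.59 ng/min × 60 min/hr = 208475.4 ng/hr
Concentration = 1655 mcg ÷ 52 mL = 31.82692 mcg/mL = 31826.92 ng/mL
Rate = 208475.4 ng/hr ÷ 31826.92 ng/mL = 6.550284 mL/hr
Volume infused so far = 6.550284 mL/hr × 1.1 hr = 7.205313 mL
Volume remaining = 52 − 7.205313 = 44.79469 mL
New rate:
Dose = 4 ng/kg/min × 101.3 kg = 405.2 ng/min
405.2 ng/min × 60 min/hr = 24312 ng/hr
Rate = 24312 ng/hr ÷ 31826.92 ng/mL = 0.7638816 mL/hr
Time remaining = 44.79469 mL ÷ 0.7638816 mL/hr = 58.64088 hr

58.6 hours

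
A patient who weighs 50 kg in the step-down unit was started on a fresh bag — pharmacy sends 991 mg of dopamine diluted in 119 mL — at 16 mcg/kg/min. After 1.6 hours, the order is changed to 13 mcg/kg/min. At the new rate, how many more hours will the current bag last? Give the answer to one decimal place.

Initial rate:
Dose = 16 mcg/kg/min × 50 kg = 800 mcg/min
800 mcg/min × 60 min/hr = 48000 mcg/hr
Concentration = 991 mg ÷ 119 mL = 8.327731 mg/mL = 8327.731 mcg/mL
Rate = 48000 mcg/hr ÷ 8327.731 mcg/mL = 5.763875 mL/hr
Volume infused so far = 5.763875 mL/hr × 1.6 hr = 9.2222 mL
Volume remaining = 119 − 9.2222 = 109.7778 mL
New rate:
Dose = 13 mcg/kg/min × 50 kg = 650 mcg/min
650 mcg/min × 60 min/hr = 39000 mcg/hr
Rate = 39000 mcg/hr ÷ 8327.731 mcg/mL = 4.683148 mL/hr
Time remaining = 109.7778 mL ÷ 4.683148 mL/hr = 23.44103 hr

23.4 hours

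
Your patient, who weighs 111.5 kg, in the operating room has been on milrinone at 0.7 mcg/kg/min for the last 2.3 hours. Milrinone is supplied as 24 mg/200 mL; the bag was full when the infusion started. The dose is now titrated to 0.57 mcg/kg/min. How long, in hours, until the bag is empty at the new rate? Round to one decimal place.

Initial rate:
Dose = 0.7 mcg/kg/min × 111.5 kg = 78.05 mcg/min
78.05 mcg/min × 60 min/hr = 4683 mcg/hr
Concentration = 24 mg ÷ 200 mL = 0.12 mg/mL = 120 mcg/mL
Rate = 4683 mcg/hr ÷ 120 mcg/mL = 39.025 mL/hr
Volume infused so far = 39.025 mL/hr × 2.3 hr = 89.7575 mL
Volume remaining = 200 − 89.7575 = 110.2425 mL
New rate:
Dose = 0.57 mcg/kg/min × 111.5 kg = 63.555 mcg/min
63.555 mcg/min × 60 min/hr = 3813.3 mcg/hr
Rate = 3813.3 mcg/hr ÷ 120 mcg/mL = 31.7775 mL/hr
Time remaining = 110.2425 mL ÷ 31.7775 mL/hr = 3.4692 hr

3.5 hours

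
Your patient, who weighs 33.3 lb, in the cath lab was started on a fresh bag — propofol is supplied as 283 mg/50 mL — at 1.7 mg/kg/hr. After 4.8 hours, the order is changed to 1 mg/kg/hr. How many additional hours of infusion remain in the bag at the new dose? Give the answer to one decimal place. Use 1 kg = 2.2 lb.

Initial rate:
Weight = 33.3 lb ÷ 2.2 lb/kg = 15.13636 kg
Dose = 1.7 mg/kg/hr × 15.13636 kg = 25.73182 mg/hr
Concentration = 283 mg ÷ 50 mL = 5.66 mg/mL
Rate = 25.73182 mg/hr ÷ 5.66 mg/mL = 4.546258 mL/hr
Volume infused so far = 4.546258 mL/hr × 4.8 hr = 21.82204 mL
Volume remaining = 50 − 21.82204 = 28.17796 mL
New rate:
Dose = 1 mg/kg/hr × 15.13636 kg = 15.13636 mg/hr
Rate = 15.13636 mg/hr ÷ 5.66 mg/mL = 2.674269 mL/hr
Time remaining = 28.17796 mL ÷ 2.674269 mL/hr = 10.5367 hr

10.5 hours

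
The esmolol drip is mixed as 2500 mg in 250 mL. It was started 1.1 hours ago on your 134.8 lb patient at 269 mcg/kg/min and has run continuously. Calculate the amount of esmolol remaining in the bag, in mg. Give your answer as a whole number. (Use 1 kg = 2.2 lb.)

Weight = 134.8 lb ÷ 2.2 lb/kg = 61.27273 kg
Dose = 269 mcg/kg/min × 61.27273 kg = 16482.36 mcg/min
16482.36 mcg/min × 60 min/hr = 988941.8 mcg/hr
Concentration = 2500 mg ÷ 250 mL = 10 mg/mL = 10000 mcg/mL
Rate = 988941.8 mcg/hr ÷ 10000 mcg/mL = 98.89418 mL/hr
Volume infused = 98.89418 mL/hr × 1.1 hr = 108.7836 mL
Volume remaining = 250 − 108.7836 = 141.2164 mL
Drug remaining = 141.2164 mL × 10000 mcg/mL = 1412164 mcg = 1412.164 mg

1412 mg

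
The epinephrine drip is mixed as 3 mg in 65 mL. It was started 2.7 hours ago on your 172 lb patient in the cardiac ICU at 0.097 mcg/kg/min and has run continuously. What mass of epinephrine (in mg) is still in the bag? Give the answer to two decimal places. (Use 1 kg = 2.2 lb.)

Weight = 172 lb ÷ 2.2 lb/kg = 78.18182 kg
Dose = 0.097 mcg/kg/min × 78.18182 kg = 7.583636 mcg/min
7.583636 mcg/min × 60 min/hr = 455.0182 mcg/hr
Concentration = 3 mg ÷ 65 mL = 0.04615385 mg/mL = 46.15385 mcg/mL
Rate = 455.0182 mcg/hr ÷ 46.15385 mcg/mL = 9.858727 mL/hr
Volume infused = 9.858727 mL/hr × 2.7 hr = 26.61856 mL
Volume remaining = 65 − 26.61856 = 38.38144 mL
Drug remaining = 38.38144 mL × 46.15385 mcg/mL = 1771.451 mcg = 1.771451 mg

1.77 mg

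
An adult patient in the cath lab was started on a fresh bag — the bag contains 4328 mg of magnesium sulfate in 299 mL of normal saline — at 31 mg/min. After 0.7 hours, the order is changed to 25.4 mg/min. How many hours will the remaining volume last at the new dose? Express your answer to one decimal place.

2.0 hours

Initial rate:
31 mg/min × 60 min/hr = 1860 mg/hr
Concentration = 4328 mg ÷ 299 mL = 14.47492 mg/mL
Rate = 1860 mg/hr ÷ 14.47492 mg/mL = 128.4982 mL/hr
Volume infused so far = 128.4982 mL/hr × 0.7 hr = 89.94871 mL
Volume remaining = 299 − 89.94871 = 209.0513 mL
New rate:
25.4 mg/min × 60 min/hr = 1524 mg/hr
Rate = 1524 mg/hr ÷ 14.47492 mg/mL = 105.2856 mL/hr
Time remaining = 209.0513 mL ÷ 105.2856 mL/hr = 1.985564 hr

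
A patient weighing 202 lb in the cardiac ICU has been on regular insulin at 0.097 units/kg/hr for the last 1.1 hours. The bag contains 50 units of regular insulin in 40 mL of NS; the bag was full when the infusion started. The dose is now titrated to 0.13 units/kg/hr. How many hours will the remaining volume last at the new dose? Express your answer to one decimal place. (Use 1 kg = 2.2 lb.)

3.4 hours

Initial rate:
Weight = 202 lb ÷ 2.2 lb/kg = 91.81818 kg
Dose = 0.097 units/kg/hr × 91.81818 kg = 8.906364 units/hr
Concentration = 50 units ÷ 40 mL = 1.25 units/mL
Rate = 8.906364 units/hr ÷ 1.25 units/mL = 7.125091 mL/hr
Volume infused so far = 7.125091 mL/hr × 1.1 hr = 7.8376 mL
Volume remaining = 40 − 7.8376 = 32.1624 mL
New rate:
Dose = 0.13 units/kg/hr × 91.81818 kg = 11.93636 units/hr
Rate = 11.93636 units/hr ÷ 1.25 units/mL = 9.549091 mL/hr
Time remaining = 32.1624 mL ÷ 9.549091 mL/hr = 3.368111 hr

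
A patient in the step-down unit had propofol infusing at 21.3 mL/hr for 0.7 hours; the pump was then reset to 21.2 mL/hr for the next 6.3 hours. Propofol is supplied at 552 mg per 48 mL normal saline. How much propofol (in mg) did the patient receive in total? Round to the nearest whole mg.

Concentration = 552 mg ÷ 48 mL = 11.5 mg/mL
Stage 1: 21.3 mL/hr × 0.7 hr = 14.91 mL → 14.91 mL × 11.5 mg/mL = 171.465 mg
Stage 2: 21.2 mL/hr × 6.3 hr = 133.56 mL → 133.56 mL × 11.5 mg/mL = 1535.94 mg
Total = 171.465 + 1535.94 = 1707.405 mg

1707 mg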